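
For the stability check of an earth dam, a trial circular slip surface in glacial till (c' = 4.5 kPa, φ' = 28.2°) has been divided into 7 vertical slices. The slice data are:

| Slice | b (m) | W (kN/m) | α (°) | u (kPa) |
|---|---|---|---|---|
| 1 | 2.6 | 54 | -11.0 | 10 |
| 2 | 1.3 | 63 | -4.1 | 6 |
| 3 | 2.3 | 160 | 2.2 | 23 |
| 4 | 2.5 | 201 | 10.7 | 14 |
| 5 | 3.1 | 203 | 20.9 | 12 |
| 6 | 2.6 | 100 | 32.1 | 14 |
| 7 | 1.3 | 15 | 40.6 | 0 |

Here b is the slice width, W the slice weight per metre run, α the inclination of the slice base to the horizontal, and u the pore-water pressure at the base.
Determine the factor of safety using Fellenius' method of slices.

Ordinary method of slices: FS = Σ[c'·Δl_i + (W_i cosα_i − u_i·Δl_i)·tanφ'] / Σ W_i sinα_i, with Δl_i = b_i / cosα_i.
Slice 1: Δl = 2.6/cos(-11.0°) = 2.649 m; N'_1 = 54·cos(-11.0°) − 10·2.649 = 26.5; c'Δl = 11.92; W sinα = -10.3
Slice 2: Δl = 1.3/cos(-4.1°) = 1.303 m; N'_2 = 63·cos(-4.1°) − 6·1.303 = 55.0; c'Δl = 5.87; W sinα = -4.5
Slice 3: Δl = 2.3/cos2.2° = 2.302 m; N'_3 = 160·cos2.2° − 23·2.302 = 106.9; c'Δl = 10.36; W sinα = 6.1
Slice 4: Δl = 2.5/cos10.7° = 2.544 m; N'_4 = 201·cos10.7° − 14·2.544 = 161.9; c'Δl = 11.45; W sinα = 37.3
Slice 5: Δl = 3.1/cos20.9° = 3.318 m; N'_5 = 203·cos20.9° − 12·3.318 = 149.8; c'Δl = 14.93; W sinα = 72.4
Slice 6: Δl = 2.6/cos32.1° = 3.069 m; N'_6 = 100·cos32.1° − 14·3.069 = 41.7; c'Δl = 13.81; W sinα = 53.1
Slice 7: Δl = 1.3/cos40.6° = 1.712 m; N'_7 = 15·cos40.6° − 0·1.712 = 11.4; c'Δl = 7.70; W sinα = 9.8
Σc'Δl = 76.0 kN/m; ΣN' = 553.3 kN/m; ΣW sinα = 164.0 kN/m
Resisting = 76.0 + 553.3·tan28.2° = 76.0 + 296.7 = 372.7 kN/m
FS = 372.7 / 164.0 = 2.273

FS = 2.27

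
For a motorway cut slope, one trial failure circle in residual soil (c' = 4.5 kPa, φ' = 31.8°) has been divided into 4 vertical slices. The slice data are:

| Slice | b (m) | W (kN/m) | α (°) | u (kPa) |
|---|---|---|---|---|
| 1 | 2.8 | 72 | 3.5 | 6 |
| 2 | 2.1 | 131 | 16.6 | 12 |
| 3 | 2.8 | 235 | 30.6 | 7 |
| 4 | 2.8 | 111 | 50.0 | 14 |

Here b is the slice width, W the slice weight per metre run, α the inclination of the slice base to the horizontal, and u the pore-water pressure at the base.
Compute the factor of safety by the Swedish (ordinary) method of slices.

FS = 1.10

Ordinary method of slices: FS = Σ[c'·Δl_i + (W_i cosα_i − u_i·Δl_i)·tanφ'] / Σ W_i sinα_i, with Δl_i = b_i / cosα_i.
Slice 1: Δl = 2.8/cos3.5° = 2.805 m; N'_1 = 72·cos3.5° − 6·2.805 = 55.0; c'Δl = 12.62; W sinα = 4.4
Slice 2: Δl = 2.1/cos16.6° = 2.191 m; N'_2 = 131·cos16.6° − 12·2.191 = 99.2; c'Δl = 9.86; W sinα = 37.4
Slice 3: Δl = 2.8/cos30.6° = 3.253 m; N'_3 = 235·cos30.6° − 7·3.253 = 179.5; c'Δl = 14.64; W sinα = 119.6
Slice 4: Δl = 2.8/cos50.0° = 4.356 m; N'_4 = 111·cos50.0° − 14·4.356 = 10.4; c'Δl = 19.60; W sinα = 85.0
Σc'Δl = 56.7 kN/m; ΣN' = 344.1 kN/m; ΣW sinα = 246.5 kN/m
Resisting = 56.7 + 344.1·tan31.8° = 56.7 + 213.4 = 270.1 kN/m
FS = 270.1 / 246.5 = 1.096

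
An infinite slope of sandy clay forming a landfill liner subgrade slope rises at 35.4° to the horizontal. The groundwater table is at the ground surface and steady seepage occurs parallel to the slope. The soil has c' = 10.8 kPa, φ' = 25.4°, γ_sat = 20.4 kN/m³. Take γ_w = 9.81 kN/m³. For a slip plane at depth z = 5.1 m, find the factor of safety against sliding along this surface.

FS = 0.57

With seepage parallel to the slope and the water table at the surface, the effective normal stress on the slip plane uses the buoyant unit weight γ' = γ_sat − γ_w while the driving shear stress uses γ_sat:
FS = [c' + γ' z cos²β tanφ'] / [γ_sat z sinβ cosβ]
γ' = 20.4 − 9.81 = 10.59 kN/m³
Numerator = 10.8 + 10.59·5.1·cos²35.4°·tan25.4° = 10.8 + 10.59·5.1·0.6644·0.4748 = 27.840 kPa
Denominator = 20.4·5.1·sin35.4°·cos35.4° = 20.4·5.1·0.5793·0.8151 = 49.126 kPa
FS = 27.840 / 49.126 = 0.567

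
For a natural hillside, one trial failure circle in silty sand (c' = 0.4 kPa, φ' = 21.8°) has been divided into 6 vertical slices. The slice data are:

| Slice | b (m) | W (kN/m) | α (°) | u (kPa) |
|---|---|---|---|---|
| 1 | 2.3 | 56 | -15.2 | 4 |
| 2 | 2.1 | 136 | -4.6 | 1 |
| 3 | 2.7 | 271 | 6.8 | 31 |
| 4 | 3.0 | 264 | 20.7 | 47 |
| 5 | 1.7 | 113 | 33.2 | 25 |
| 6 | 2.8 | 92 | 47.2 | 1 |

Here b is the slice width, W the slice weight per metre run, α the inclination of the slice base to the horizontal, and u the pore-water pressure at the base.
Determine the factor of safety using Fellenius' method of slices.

Ordinary method of slices: FS = Σ[c'·Δl_i + (W_i cosα_i − u_i·Δl_i)·tanφ'] / Σ W_i sinα_i, with Δl_i = b_i / cosα_i.
Slice 1: Δl = 2.3/cos(-15.2°) = 2.383 m; N'_1 = 56·cos(-15.2°) − 4·2.383 = 44.5; c'Δl = 0.95; W sinα = -14.7
Slice 2: Δl = 2.1/cos(-4.6°) = 2.107 m; N'_2 = 136·cos(-4.6°) − 1·2.107 = 133.5; c'Δl = 0.84; W sinα = -10.9
Slice 3: Δl = 2.7/cos6.8° = 2.719 m; N'_3 = 271·cos6.8° − 31·2.719 = 184.8; c'Δl = 1.09; W sinα = 32.1
Slice 4: Δl = 3.0/cos20.7° = 3.207 m; N'_4 = 264·cos20.7° − 47·3.207 = 96.2; c'Δl = 1.28; W sinα = 93.3
Slice 5: Δl = 1.7/cos33.2° = 2.032 m; N'_5 = 113·cos33.2° − 25·2.032 = 43.8; c'Δl = 0.81; W sinα = 61.9
Slice 6: Δl = 2.8/cos47.2° = 4.121 m; N'_6 = 92·cos47.2° − 1·4.121 = 58.4; c'Δl = 1.65; W sinα = 67.5
Σc'Δl = 6.6 kN/m; ΣN' = 561.1 kN/m; ΣW sinα = 229.2 kN/m
Resisting = 6.6 + 561.1·tan21.8° = 6.6 + 224.4 = 231.1 kN/m
FS = 231.1 / 229.2 = 1.008

FS = 1.01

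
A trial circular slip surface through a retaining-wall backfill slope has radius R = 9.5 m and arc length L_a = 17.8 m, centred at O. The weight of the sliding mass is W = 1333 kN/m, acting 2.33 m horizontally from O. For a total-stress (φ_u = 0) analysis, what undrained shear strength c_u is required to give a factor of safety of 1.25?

FS = c_u·L_a·R / (W·d), so c_u = FS·W·d / (L_a·R).
c_u = 1.25·1333·2.33 / (17.80·9.5) = 3882.4 / 169.10 = 22.96 kPa

c_u = 23.0 kPa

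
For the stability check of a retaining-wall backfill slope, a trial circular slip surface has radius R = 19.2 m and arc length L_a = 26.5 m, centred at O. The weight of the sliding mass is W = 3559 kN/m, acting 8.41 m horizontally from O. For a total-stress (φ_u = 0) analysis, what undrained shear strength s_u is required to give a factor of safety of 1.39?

s_u = 81.8 kPa

FS = s_u·L_a·R / (W·d), so s_u = FS·W·d / (L_a·R).
s_u = 1.39·3559·8.41 / (26.50·19.2) = 41604.4 / 508.80 = 81.77 kPa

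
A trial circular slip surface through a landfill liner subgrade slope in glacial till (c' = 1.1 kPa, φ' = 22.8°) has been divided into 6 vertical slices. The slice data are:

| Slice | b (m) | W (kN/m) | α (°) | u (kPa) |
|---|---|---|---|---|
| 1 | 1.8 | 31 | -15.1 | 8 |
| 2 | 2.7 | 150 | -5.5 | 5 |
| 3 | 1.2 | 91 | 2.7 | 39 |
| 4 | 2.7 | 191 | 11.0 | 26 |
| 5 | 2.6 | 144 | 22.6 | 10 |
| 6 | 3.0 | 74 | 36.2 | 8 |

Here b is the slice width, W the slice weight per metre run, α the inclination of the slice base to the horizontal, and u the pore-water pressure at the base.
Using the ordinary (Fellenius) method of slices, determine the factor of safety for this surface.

Ordinary method of slices: FS = Σ[c'·Δl_i + (W_i cosα_i − u_i·Δl_i)·tanφ'] / Σ W_i sinα_i, with Δl_i = b_i / cosα_i.
Slice 1: Δl = 1.8/cos(-15.1°) = 1.864 m; N'_1 = 31·cos(-15.1°) − 8·1.864 = 15.0; c'Δl = 2.05; W sinα = -8.1
Slice 2: Δl = 2.7/cos(-5.5°) = 2.712 m; N'_2 = 150·cos(-5.5°) − 5·2.712 = 135.7; c'Δl = 2.98; W sinα = -14.4
Slice 3: Δl = 1.2/cos2.7° = 1.201 m; N'_3 = 91·cos2.7° − 39·1.201 = 44.0; c'Δl = 1.32; W sinα = 4.3
Slice 4: Δl = 2.7/cos11.0° = 2.751 m; N'_4 = 191·cos11.0° − 26·2.751 = 116.0; c'Δl = 3.03; W sinα = 36.4
Slice 5: Δl = 2.6/cos22.6° = 2.816 m; N'_5 = 144·cos22.6° − 10·2.816 = 104.8; c'Δl = 3.10; W sinα = 55.3
Slice 6: Δl = 3.0/cos36.2° = 3.718 m; N'_6 = 74·cos36.2° − 8·3.718 = 30.0; c'Δl = 4.09; W sinα = 43.7
Σc'Δl = 16.6 kN/m; ΣN' = 445.5 kN/m; ΣW sinα = 117.3 kN/m
Resisting = 16.6 + 445.5·tan22.8° = 16.6 + 187.3 = 203.9 kN/m
FS = 203.9 / 117.3 = 1.738

FS = 1.74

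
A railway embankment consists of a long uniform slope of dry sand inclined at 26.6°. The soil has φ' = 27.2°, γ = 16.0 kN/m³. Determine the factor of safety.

FS = 1.03

For a dry cohesionless infinite slope the factor of safety is FS = tanφ' / tanβ.
FS = tan27.2° / tan26.6° = 0.5139 / 0.5008 = 1.026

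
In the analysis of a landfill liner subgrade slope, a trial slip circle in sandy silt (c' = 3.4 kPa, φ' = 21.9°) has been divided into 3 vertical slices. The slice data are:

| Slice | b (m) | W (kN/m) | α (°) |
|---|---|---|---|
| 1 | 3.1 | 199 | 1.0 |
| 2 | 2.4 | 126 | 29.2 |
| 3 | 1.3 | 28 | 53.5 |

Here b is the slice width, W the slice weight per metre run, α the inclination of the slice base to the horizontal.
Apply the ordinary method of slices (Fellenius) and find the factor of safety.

Ordinary method of slices: FS = Σ[c'·Δl_i + (W_i cosα_i)·tanφ'] / Σ W_i sinα_i, with Δl_i = b_i / cosα_i.
Slice 1: Δl = 3.1/cos1.0° = 3.100 m; N'_1 = 199·cos1.0° = 199.0; c'Δl = 10.54; W sinα = 3.5
Slice 2: Δl = 2.4/cos29.2° = 2.749 m; N'_2 = 126·cos29.2° = 110.0; c'Δl = 9.35; W sinα = 61.5
Slice 3: Δl = 1.3/cos53.5° = 2.186 m; N'_3 = 28·cos53.5° = 16.7; c'Δl = 7.43; W sinα = 22.5
Σc'Δl = 27.3 kN/m; ΣN' = 325.6 kN/m; ΣW sinα = 87.5 kN/m
Resisting = 27.3 + 325.6·tan21.9° = 27.3 + 130.9 = 158.2 kN/m
FS = 158.2 / 87.5 = 1.809

FS = 1.81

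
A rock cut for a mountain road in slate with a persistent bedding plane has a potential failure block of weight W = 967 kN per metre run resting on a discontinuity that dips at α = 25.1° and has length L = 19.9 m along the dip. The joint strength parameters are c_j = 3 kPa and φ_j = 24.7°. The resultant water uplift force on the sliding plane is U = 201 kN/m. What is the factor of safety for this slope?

FS = 0.90

Resolving the block weight along and normal to the plane and applying the Mohr–Coulomb strength on the joint:
N' = W cosα − U = 967·cos25.1° − 201 = 674.7 kN/m
Driving force T = W sinα = 967·sin25.1° = 410.2 kN/m
Resisting force R = c_j·L + N'·tanφ_j = 3·19.9 + 674.7·tan24.7° = 59.7 + 310.3 = 370.0 kN/m
FS = R / T = 370.0 / 410.2 = 0.902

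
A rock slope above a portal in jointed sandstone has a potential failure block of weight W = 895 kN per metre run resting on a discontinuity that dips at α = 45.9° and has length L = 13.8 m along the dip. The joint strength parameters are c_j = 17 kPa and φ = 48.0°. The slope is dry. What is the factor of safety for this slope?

FS = 1.44

Resolving the block weight along and normal to the plane and applying the Mohr–Coulomb strength on the joint:
N' = W cosα = 895·cos45.9° = 622.8 kN/m
Driving force T = W sinα = 895·sin45.9° = 642.7 kN/m
Resisting force R = c_j·L + N'·tanφ = 17·13.8 + 622.8·tan48.0° = 234.6 + 691.7 = 926.3 kN/m
FS = R / T = 926.3 / 642.7 = 1.441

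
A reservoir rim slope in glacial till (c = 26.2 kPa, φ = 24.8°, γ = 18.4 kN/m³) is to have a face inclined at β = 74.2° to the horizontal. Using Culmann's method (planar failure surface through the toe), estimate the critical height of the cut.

Culmann's analysis gives the critical failure plane at α_cr = (β + φ)/2 = (74.2 + 24.8)/2 = 49.5°, and the critical height
H_c = (4c/γ) · sinβ cosφ / [1 − cos(β − φ)]
    = (4·26.2/18.4) · sin74.2°·cos24.8° / [1 − cos(49.4°)]
    = 5.696 · 0.9622·0.9078 / [1 − 0.6508]
    = 5.696 · 0.8735 / 0.3492
    = 14.25 m

H_c = 14.25 m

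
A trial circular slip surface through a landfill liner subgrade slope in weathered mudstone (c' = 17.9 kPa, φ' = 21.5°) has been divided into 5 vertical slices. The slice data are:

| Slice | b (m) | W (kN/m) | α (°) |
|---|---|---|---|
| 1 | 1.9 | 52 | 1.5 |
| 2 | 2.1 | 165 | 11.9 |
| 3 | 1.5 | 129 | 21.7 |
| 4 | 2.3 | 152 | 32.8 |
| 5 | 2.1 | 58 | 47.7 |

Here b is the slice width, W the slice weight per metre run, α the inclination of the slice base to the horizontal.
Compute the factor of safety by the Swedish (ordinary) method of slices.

Ordinary method of slices: FS = Σ[c'·Δl_i + (W_i cosα_i)·tanφ'] / Σ W_i sinα_i, with Δl_i = b_i / cosα_i.
Slice 1: Δl = 1.9/cos1.5° = 1.901 m; N'_1 = 52·cos1.5° = 52.0; c'Δl = 34.02; W sinα = 1.4
Slice 2: Δl = 2.1/cos11.9° = 2.146 m; N'_2 = 165·cos11.9° = 161.5; c'Δl = 38.42; W sinα = 34.0
Slice 3: Δl = 1.5/cos21.7° = 1.614 m; N'_3 = 129·cos21.7° = 119.9; c'Δl = 28.90; W sinα = 47.7
Slice 4: Δl = 2.3/cos32.8° = 2.736 m; N'_4 = 152·cos32.8° = 127.8; c'Δl = 48.98; W sinα = 82.3
Slice 5: Δl = 2.1/cos47.7° = 3.120 m; N'_5 = 58·cos47.7° = 39.0; c'Δl = 55.85; W sinα = 42.9
Σc'Δl = 206.2 kN/m; ΣN' = 500.1 kN/m; ΣW sinα = 208.3 kN/m
Resisting = 206.2 + 500.1·tan21.5° = 206.2 + 197.0 = 403.2 kN/m
FS = 403.2 / 208.3 = 1.935

FS = 1.94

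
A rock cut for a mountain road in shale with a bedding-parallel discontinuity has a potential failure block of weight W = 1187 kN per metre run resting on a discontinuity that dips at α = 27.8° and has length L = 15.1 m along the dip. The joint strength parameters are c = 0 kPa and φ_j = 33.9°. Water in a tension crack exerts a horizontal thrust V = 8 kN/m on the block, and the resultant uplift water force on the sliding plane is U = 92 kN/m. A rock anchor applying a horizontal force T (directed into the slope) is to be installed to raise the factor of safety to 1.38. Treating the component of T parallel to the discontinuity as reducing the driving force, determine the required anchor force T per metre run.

Resolving forces along and normal to the sliding plane, with the horizontal anchor force T adding T·sinα to the effective normal force and T·cosα acting up the plane against the driving force:
FS = [cL + (W cosα − U − V sinα + T sinα) tanφ_j] / [W sinα + V cosα − T cosα]
Without the anchor: N' = 954.3 kN/m, driving T_d = 560.7 kN/m, resisting R = 0·15.1 + 954.3·tan33.9° = 641.2 kN/m, FS = 1.14.
Setting FS = 1.38 and solving for T:
1.38·(560.7 − T cos27.8°) = 641.2 + T sin27.8°·tan33.9°
T·(sin27.8°·tan33.9° + 1.38·cos27.8°) = 1.38·560.7 − 641.2
T·(0.4664·0.6720 + 1.38·0.8846) = 773.7 − 641.2 = 132.5
T·1.5341 = 132.5
T = 86.4 kN/m

T = 86 kN/m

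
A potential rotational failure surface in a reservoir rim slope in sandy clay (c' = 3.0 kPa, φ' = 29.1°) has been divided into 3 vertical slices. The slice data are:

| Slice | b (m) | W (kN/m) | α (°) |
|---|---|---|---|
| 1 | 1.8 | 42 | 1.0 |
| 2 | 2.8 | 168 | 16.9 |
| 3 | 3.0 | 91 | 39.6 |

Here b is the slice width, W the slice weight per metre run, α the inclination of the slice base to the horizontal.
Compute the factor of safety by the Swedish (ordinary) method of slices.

Ordinary method of slices: FS = Σ[c'·Δl_i + (W_i cosα_i)·tanφ'] / Σ W_i sinα_i, with Δl_i = b_i / cosα_i.
Slice 1: Δl = 1.8/cos1.0° = 1.800 m; N'_1 = 42·cos1.0° = 42.0; c'Δl = 5.40; W sinα = 0.7
Slice 2: Δl = 2.8/cos16.9° = 2.926 m; N'_2 = 168·cos16.9° = 160.7; c'Δl = 8.78; W sinα = 48.8
Slice 3: Δl = 3.0/cos39.6° = 3.894 m; N'_3 = 91·cos39.6° = 70.1; c'Δl = 11.68; W sinα = 58.0
Σc'Δl = 25.9 kN/m; ΣN' = 272.9 kN/m; ΣW sinα = 107.6 kN/m
Resisting = 25.9 + 272.9·tan29.1° = 25.9 + 151.9 = 177.7 kN/m
FS = 177.7 / 107.6 = 1.652

FS = 1.65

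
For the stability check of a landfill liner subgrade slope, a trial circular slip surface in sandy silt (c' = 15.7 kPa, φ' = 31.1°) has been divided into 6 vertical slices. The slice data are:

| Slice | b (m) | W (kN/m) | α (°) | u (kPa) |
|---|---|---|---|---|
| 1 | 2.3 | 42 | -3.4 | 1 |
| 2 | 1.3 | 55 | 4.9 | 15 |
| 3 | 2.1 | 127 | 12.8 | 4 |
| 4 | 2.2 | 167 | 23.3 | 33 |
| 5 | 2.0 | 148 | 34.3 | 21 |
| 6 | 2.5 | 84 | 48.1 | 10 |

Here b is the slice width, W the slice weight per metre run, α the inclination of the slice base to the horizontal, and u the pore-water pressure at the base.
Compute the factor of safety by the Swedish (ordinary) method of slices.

FS = 1.81

Ordinary method of slices: FS = Σ[c'·Δl_i + (W_i cosα_i − u_i·Δl_i)·tanφ'] / Σ W_i sinα_i, with Δl_i = b_i / cosα_i.
Slice 1: Δl = 2.3/cos(-3.4°) = 2.304 m; N'_1 = 42·cos(-3.4°) − 1·2.304 = 39.6; c'Δl = 36.17; W sinα = -2.5
Slice 2: Δl = 1.3/cos4.9° = 1.305 m; N'_2 = 55·cos4.9° − 15·1.305 = 35.2; c'Δl = 20.48; W sinα = 4.7
Slice 3: Δl = 2.1/cos12.8° = 2.154 m; N'_3 = 127·cos12.8° − 4·2.154 = 115.2; c'Δl = 33.81; W sinα = 28.1
Slice 4: Δl = 2.2/cos23.3° = 2.395 m; N'_4 = 167·cos23.3° − 33·2.395 = 74.3; c'Δl = 37.61; W sinα = 66.1
Slice 5: Δl = 2.0/cos34.3° = 2.421 m; N'_5 = 148·cos34.3° − 21·2.421 = 71.4; c'Δl = 38.01; W sinα = 83.4
Slice 6: Δl = 2.5/cos48.1° = 3.743 m; N'_6 = 84·cos48.1° − 10·3.743 = 18.7; c'Δl = 58.77; W sinα = 62.5
Σc'Δl = 224.9 kN/m; ΣN' = 354.5 kN/m; ΣW sinα = 242.3 kN/m
Resisting = 224.9 + 354.5·tan31.1° = 224.9 + 213.8 = 438.7 kN/m
FS = 438.7 / 242.3 = 1.810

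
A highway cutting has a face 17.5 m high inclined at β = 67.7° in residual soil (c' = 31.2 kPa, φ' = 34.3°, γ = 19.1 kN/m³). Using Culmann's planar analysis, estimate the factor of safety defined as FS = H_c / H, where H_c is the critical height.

FS = 1.73

H_c = (4c'/γ) · sinβ cosφ' / [1 − cos(β − φ')]
    = (4·31.2/19.1) · sin67.7°·cos34.3° / [1 − cos33.4°]
    = 6.534 · 0.7643 / 0.1652 = 30.24 m
FS = H_c / H = 30.24 / 17.5 = 1.728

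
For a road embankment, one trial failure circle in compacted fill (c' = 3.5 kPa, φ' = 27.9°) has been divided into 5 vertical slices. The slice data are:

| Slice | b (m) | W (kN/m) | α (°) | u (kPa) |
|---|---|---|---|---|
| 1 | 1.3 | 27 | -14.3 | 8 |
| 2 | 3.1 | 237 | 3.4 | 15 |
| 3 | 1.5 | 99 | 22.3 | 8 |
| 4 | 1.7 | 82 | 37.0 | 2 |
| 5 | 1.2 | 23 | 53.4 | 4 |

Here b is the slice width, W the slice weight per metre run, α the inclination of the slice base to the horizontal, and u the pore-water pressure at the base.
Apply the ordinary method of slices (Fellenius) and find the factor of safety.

Ordinary method of slices: FS = Σ[c'·Δl_i + (W_i cosα_i − u_i·Δl_i)·tanφ'] / Σ W_i sinα_i, with Δl_i = b_i / cosα_i.
Slice 1: Δl = 1.3/cos(-14.3°) = 1.342 m; N'_1 = 27·cos(-14.3°) − 8·1.342 = 15.4; c'Δl = 4.70; W sinα = -6.7
Slice 2: Δl = 3.1/cos3.4° = 3.105 m; N'_2 = 237·cos3.4° − 15·3.105 = 190.0; c'Δl = 10.87; W sinα = 14.1
Slice 3: Δl = 1.5/cos22.3° = 1.621 m; N'_3 = 99·cos22.3° − 8·1.621 = 78.6; c'Δl = 5.67; W sinα = 37.6
Slice 4: Δl = 1.7/cos37.0° = 2.129 m; N'_4 = 82·cos37.0° − 2·2.129 = 61.2; c'Δl = 7.45; W sinα = 49.3
Slice 5: Δl = 1.2/cos53.4° = 2.013 m; N'_5 = 23·cos53.4° − 4·2.013 = 5.7; c'Δl = 7.04; W sinα = 18.5
Σc'Δl = 35.7 kN/m; ΣN' = 351.0 kN/m; ΣW sinα = 112.8 kN/m
Resisting = 35.7 + 351.0·tan27.9° = 35.7 + 185.8 = 221.6 kN/m
FS = 221.6 / 112.8 = 1.965

FS = 1.96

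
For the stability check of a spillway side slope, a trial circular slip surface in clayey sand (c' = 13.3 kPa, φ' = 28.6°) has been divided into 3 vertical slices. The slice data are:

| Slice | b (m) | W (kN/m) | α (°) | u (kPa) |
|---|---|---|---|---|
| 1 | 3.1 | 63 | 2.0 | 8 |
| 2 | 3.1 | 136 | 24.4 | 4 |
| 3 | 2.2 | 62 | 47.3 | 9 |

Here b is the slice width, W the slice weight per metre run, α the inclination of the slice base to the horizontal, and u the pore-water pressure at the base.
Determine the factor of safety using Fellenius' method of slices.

Ordinary method of slices: FS = Σ[c'·Δl_i + (W_i cosα_i − u_i·Δl_i)·tanφ'] / Σ W_i sinα_i, with Δl_i = b_i / cosα_i.
Slice 1: Δl = 3.1/cos2.0° = 3.102 m; N'_1 = 63·cos2.0° − 8·3.102 = 38.1; c'Δl = 41.26; W sinα = 2.2
Slice 2: Δl = 3.1/cos24.4° = 3.404 m; N'_2 = 136·cos24.4° − 4·3.404 = 110.2; c'Δl = 45.27; W sinα = 56.2
Slice 3: Δl = 2.2/cos47.3° = 3.244 m; N'_3 = 62·cos47.3° − 9·3.244 = 12.8; c'Δl = 43.15; W sinα = 45.6
Σc'Δl = 129.7 kN/m; ΣN' = 161.2 kN/m; ΣW sinα = 103.9 kN/m
Resisting = 129.7 + 161.2·tan28.6° = 129.7 + 87.9 = 217.6 kN/m
FS = 217.6 / 103.9 = 2.093

FS = 2.09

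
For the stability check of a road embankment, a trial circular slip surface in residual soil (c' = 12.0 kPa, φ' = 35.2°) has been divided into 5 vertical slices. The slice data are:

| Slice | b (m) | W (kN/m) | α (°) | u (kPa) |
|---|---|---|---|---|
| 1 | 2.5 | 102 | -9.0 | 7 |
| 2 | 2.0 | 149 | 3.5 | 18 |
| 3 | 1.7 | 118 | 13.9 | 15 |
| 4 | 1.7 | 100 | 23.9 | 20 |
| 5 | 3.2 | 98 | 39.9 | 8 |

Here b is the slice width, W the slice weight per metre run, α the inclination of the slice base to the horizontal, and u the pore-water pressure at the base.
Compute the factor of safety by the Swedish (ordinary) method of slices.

Ordinary method of slices: FS = Σ[c'·Δl_i + (W_i cosα_i − u_i·Δl_i)·tanφ'] / Σ W_i sinα_i, with Δl_i = b_i / cosα_i.
Slice 1: Δl = 2.5/cos(-9.0°) = 2.531 m; N'_1 = 102·cos(-9.0°) − 7·2.531 = 83.0; c'Δl = 30.37; W sinα = -16.0
Slice 2: Δl = 2.0/cos3.5° = 2.004 m; N'_2 = 149·cos3.5° − 18·2.004 = 112.7; c'Δl = 24.04; W sinα = 9.1
Slice 3: Δl = 1.7/cos13.9° = 1.751 m; N'_3 = 118·cos13.9° − 15·1.751 = 88.3; c'Δl = 21.02; W sinα = 28.3
Slice 4: Δl = 1.7/cos23.9° = 1.859 m; N'_4 = 100·cos23.9° − 20·1.859 = 54.2; c'Δl = 22.31; W sinα = 40.5
Slice 5: Δl = 3.2/cos39.9° = 4.171 m; N'_5 = 98·cos39.9° − 8·4.171 = 41.8; c'Δl = 50.05; W sinα = 62.9
Σc'Δl = 147.8 kN/m; ΣN' = 380.0 kN/m; ΣW sinα = 124.9 kN/m
Resisting = 147.8 + 380.0·tan35.2° = 147.8 + 268.1 = 415.9 kN/m
FS = 415.9 / 124.9 = 3.331

FS = 3.33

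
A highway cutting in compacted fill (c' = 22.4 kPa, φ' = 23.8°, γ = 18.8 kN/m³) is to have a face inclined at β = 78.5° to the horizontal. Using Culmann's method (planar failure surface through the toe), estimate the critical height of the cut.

Culmann's analysis gives the critical failure plane at α_cr = (β + φ')/2 = (78.5 + 23.8)/2 = 51.1°, and the critical height
H_c = (4c'/γ) · sinβ cosφ' / [1 − cos(β − φ')]
    = (4·22.4/18.8) · sin78.5°·cos23.8° / [1 − cos(54.7°)]
    = 4.766 · 0.9799·0.9150 / [1 − 0.5779]
    = 4.766 · 0.8966 / 0.4221
    = 10.12 m

H_c = 10.12 m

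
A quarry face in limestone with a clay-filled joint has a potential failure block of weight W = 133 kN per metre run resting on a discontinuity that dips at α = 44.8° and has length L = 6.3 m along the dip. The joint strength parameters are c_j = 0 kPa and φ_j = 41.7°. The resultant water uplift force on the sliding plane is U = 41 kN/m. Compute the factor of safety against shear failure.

FS = 0.51

Resolving the block weight along and normal to the plane and applying the Mohr–Coulomb strength on the joint:
N' = W cosα − U = 133·cos44.8° − 41 = 53.4 kN/m
Driving force T = W sinα = 133·sin44.8° = 93.7 kN/m
Resisting force R = c_j·L + N'·tanφ_j = 0·6.3 + 53.4·tan41.7° = 0.0 + 47.6 = 47.6 kN/m
FS = R / T = 47.6 / 93.7 = 0.507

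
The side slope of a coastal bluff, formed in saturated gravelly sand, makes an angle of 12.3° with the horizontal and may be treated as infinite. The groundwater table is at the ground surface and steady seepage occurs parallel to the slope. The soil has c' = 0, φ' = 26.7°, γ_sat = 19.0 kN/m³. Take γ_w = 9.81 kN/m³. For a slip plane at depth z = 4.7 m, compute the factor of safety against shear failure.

With seepage parallel to the slope and the water table at the surface, the effective normal stress on the slip plane uses the buoyant unit weight γ' = γ_sat − γ_w while the driving shear stress uses γ_sat:
FS = [c' + γ' z cos²β tanφ'] / [γ_sat z sinβ cosβ]
(For c' = 0 this reduces to FS = (γ'/γ_sat)·tanφ'/tanβ.)
γ' = 19.0 − 9.81 = 9.19 kN/m³
Numerator = 0.0 + 9.19·4.7·cos²12.3°·tan26.7° = 0.0 + 9.19·4.7·0.9546·0.5029 = 20.738 kPa
Denominator = 19.0·4.7·sin12.3°·cos12.3° = 19.0·4.7·0.2130·0.9770 = 18.587 kPa
FS = 20.738 / 18.587 = 1.116

FS = 1.12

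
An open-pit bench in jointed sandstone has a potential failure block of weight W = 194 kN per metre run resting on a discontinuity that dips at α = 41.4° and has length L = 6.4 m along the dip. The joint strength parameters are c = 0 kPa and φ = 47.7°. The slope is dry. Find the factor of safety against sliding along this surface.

FS = 1.25

Resolving the block weight along and normal to the plane and applying the Mohr–Coulomb strength on the joint:
N' = W cosα = 194·cos41.4° = 145.5 kN/m
Driving force T = W sinα = 194·sin41.4° = 128.3 kN/m
Resisting force R = c·L + N'·tanφ = 0·6.4 + 145.5·tan47.7° = 0.0 + 159.9 = 159.9 kN/m
FS = R / T = 159.9 / 128.3 = 1.247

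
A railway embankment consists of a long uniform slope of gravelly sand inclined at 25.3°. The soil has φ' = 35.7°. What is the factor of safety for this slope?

For a dry cohesionless infinite slope the factor of safety is FS = tanφ' / tanβ.
FS = tan35.7° / tan25.3° = 0.7186 / 0.4727 = 1.520

FS = 1.52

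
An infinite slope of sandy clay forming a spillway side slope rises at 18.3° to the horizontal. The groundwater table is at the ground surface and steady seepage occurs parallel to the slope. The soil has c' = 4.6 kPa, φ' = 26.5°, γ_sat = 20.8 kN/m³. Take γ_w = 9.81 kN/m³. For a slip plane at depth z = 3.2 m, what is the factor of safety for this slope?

FS = 1.03

With seepage parallel to the slope and the water table at the surface, the effective normal stress on the slip plane uses the buoyant unit weight γ' = γ_sat − γ_w while the driving shear stress uses γ_sat:
FS = [c' + γ' z cos²β tanφ'] / [γ_sat z sinβ cosβ]
γ' = 20.8 − 9.81 = 10.99 kN/m³
Numerator = 4.6 + 10.99·3.2·cos²18.3°·tan26.5° = 4.6 + 10.99·3.2·0.9014·0.4986 = 20.405 kPa
Denominator = 20.8·3.2·sin18.3°·cos18.3° = 20.8·3.2·0.3140·0.9494 = 19.842 kPa
FS = 20.405 / 19.842 = 1.028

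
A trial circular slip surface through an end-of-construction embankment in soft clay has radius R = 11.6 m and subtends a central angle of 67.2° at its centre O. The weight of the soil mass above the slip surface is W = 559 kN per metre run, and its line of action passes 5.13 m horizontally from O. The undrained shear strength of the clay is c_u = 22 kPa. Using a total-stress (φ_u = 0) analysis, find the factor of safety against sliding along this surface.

Taking moments about the centre O, the resisting moment is provided by the undrained shear strength acting along the arc:
Arc length L_a = R·θ = 11.6·(67.2°·π/180) = 11.6·1.1729 = 13.61 m
M_R = c_u·L_a·R = 22·13.61·11.6 = 3472.0 kN·m/m
M_D = W·d = 559·5.13 = 2867.7 kN·m/m
FS = M_R / M_D = 3472.0 / 2867.7 = 1.211

FS = 1.21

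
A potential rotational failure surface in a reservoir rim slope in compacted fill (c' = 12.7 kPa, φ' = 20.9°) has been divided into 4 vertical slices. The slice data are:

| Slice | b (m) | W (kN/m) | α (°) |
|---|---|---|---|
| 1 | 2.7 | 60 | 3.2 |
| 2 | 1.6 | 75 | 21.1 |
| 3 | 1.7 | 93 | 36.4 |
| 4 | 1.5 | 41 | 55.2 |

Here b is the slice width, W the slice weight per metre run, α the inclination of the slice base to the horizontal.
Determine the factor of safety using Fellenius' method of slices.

Ordinary method of slices: FS = Σ[c'·Δl_i + (W_i cosα_i)·tanφ'] / Σ W_i sinα_i, with Δl_i = b_i / cosα_i.
Slice 1: Δl = 2.7/cos3.2° = 2.704 m; N'_1 = 60·cos3.2° = 59.9; c'Δl = 34.34; W sinα = 3.3
Slice 2: Δl = 1.6/cos21.1° = 1.715 m; N'_2 = 75·cos21.1° = 70.0; c'Δl = 21.78; W sinα = 27.0
Slice 3: Δl = 1.7/cos36.4° = 2.112 m; N'_3 = 93·cos36.4° = 74.9; c'Δl = 26.82; W sinα = 55.2
Slice 4: Δl = 1.5/cos55.2° = 2.628 m; N'_4 = 41·cos55.2° = 23.4; c'Δl = 33.38; W sinα = 33.7
Σc'Δl = 116.3 kN/m; ΣN' = 228.1 kN/m; ΣW sinα = 119.2 kN/m
Resisting = 116.3 + 228.1·tan20.9° = 116.3 + 87.1 = 203.4 kN/m
FS = 203.4 / 119.2 = 1.707

FS = 1.71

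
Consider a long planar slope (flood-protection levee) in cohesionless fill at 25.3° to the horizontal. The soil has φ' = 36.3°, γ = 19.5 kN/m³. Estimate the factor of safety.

FS = 1.55

For a dry cohesionless infinite slope the factor of safety is FS = tanφ' / tanβ.
FS = tan36.3° / tan25.3° = 0.7346 / 0.4727 = 1.554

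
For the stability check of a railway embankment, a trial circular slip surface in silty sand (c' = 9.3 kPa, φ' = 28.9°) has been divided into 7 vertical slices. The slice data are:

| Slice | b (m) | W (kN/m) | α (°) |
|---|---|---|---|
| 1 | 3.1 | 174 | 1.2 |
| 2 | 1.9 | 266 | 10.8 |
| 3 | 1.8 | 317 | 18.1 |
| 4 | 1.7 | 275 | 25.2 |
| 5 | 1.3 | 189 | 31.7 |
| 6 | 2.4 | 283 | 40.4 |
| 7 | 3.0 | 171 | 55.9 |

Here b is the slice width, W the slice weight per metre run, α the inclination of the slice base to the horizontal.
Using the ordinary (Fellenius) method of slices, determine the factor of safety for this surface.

Ordinary method of slices: FS = Σ[c'·Δl_i + (W_i cosα_i)·tanφ'] / Σ W_i sinα_i, with Δl_i = b_i / cosα_i.
Slice 1: Δl = 3.1/cos1.2° = 3.101 m; N'_1 = 174·cos1.2° = 174.0; c'Δl = 28.84; W sinα = 3.6
Slice 2: Δl = 1.9/cos10.8° = 1.934 m; N'_2 = 266·cos10.8° = 261.3; c'Δl = 17.99; W sinα = 49.8
Slice 3: Δl = 1.8/cos18.1° = 1.894 m; N'_3 = 317·cos18.1° = 301.3; c'Δl = 17.61; W sinα = 98.5
Slice 4: Δl = 1.7/cos25.2° = 1.879 m; N'_4 = 275·cos25.2° = 248.8; c'Δl = 17.47; W sinα = 117.1
Slice 5: Δl = 1.3/cos31.7° = 1.528 m; N'_5 = 189·cos31.7° = 160.8; c'Δl = 14.21; W sinα = 99.3
Slice 6: Δl = 2.4/cos40.4° = 3.152 m; N'_6 = 283·cos40.4° = 215.5; c'Δl = 29.31; W sinα = 183.4
Slice 7: Δl = 3.0/cos55.9° = 5.351 m; N'_7 = 171·cos55.9° = 95.9; c'Δl = 49.76; W sinα = 141.6
Σc'Δl = 175.2 kN/m; ΣN' = 1457.6 kN/m; ΣW sinα = 693.4 kN/m
Resisting = 175.2 + 1457.6·tan28.9° = 175.2 + 804.6 = 979.8 kN/m
FS = 979.8 / 693.4 = 1.413

FS = 1.41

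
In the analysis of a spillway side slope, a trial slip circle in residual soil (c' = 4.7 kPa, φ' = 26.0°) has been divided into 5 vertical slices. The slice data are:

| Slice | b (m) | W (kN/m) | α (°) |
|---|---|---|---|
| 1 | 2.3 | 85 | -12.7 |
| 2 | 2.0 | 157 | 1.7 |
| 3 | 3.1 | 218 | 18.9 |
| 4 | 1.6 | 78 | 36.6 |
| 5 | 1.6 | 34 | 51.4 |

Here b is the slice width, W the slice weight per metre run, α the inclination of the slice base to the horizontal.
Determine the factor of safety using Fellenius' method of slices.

Ordinary method of slices: FS = Σ[c'·Δl_i + (W_i cosα_i)·tanφ'] / Σ W_i sinα_i, with Δl_i = b_i / cosα_i.
Slice 1: Δl = 2.3/cos(-12.7°) = 2.358 m; N'_1 = 85·cos(-12.7°) = 82.9; c'Δl = 11.08; W sinα = -18.7
Slice 2: Δl = 2.0/cos1.7° = 2.001 m; N'_2 = 157·cos1.7° = 156.9; c'Δl = 9.40; W sinα = 4.7
Slice 3: Δl = 3.1/cos18.9° = 3.277 m; N'_3 = 218·cos18.9° = 206.2; c'Δl = 15.40; W sinα = 70.6
Slice 4: Δl = 1.6/cos36.6° = 1.993 m; N'_4 = 78·cos36.6° = 62.6; c'Δl = 9.37; W sinα = 46.5
Slice 5: Δl = 1.6/cos51.4° = 2.565 m; N'_5 = 34·cos51.4° = 21.2; c'Δl = 12.05; W sinα = 26.6
Σc'Δl = 57.3 kN/m; ΣN' = 529.9 kN/m; ΣW sinα = 129.7 kN/m
Resisting = 57.3 + 529.9·tan26.0° = 57.3 + 258.5 = 315.8 kN/m
FS = 315.8 / 129.7 = 2.435

FS = 2.44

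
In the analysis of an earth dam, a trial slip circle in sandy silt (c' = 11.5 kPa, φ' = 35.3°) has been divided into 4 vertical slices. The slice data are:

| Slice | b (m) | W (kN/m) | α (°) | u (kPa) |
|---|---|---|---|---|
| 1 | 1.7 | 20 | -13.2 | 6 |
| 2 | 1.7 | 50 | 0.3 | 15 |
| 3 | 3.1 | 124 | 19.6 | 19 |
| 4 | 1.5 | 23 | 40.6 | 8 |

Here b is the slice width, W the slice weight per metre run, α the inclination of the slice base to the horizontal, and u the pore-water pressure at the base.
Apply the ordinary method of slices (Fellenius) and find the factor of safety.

Ordinary method of slices: FS = Σ[c'·Δl_i + (W_i cosα_i − u_i·Δl_i)·tanφ'] / Σ W_i sinα_i, with Δl_i = b_i / cosα_i.
Slice 1: Δl = 1.7/cos(-13.2°) = 1.746 m; N'_1 = 20·cos(-13.2°) − 6·1.746 = 9.0; c'Δl = 20.08; W sinα = -4.6
Slice 2: Δl = 1.7/cos0.3° = 1.700 m; N'_2 = 50·cos0.3° − 15·1.700 = 24.5; c'Δl = 19.55; W sinα = 0.3
Slice 3: Δl = 3.1/cos19.6° = 3.291 m; N'_3 = 124·cos19.6° − 19·3.291 = 54.3; c'Δl = 37.84; W sinα = 41.6
Slice 4: Δl = 1.5/cos40.6° = 1.976 m; N'_4 = 23·cos40.6° − 8·1.976 = 1.7; c'Δl = 22.72; W sinα = 15.0
Σc'Δl = 100.2 kN/m; ΣN' = 89.4 kN/m; ΣW sinα = 52.3 kN/m
Resisting = 100.2 + 89.4·tan35.3° = 100.2 + 63.3 = 163.5 kN/m
FS = 163.5 / 52.3 = 3.129

FS = 3.13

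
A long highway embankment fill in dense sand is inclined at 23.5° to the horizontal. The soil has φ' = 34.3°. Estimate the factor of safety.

For a dry cohesionless infinite slope the factor of safety is FS = tanφ' / tanβ.
FS = tan34.3° / tan23.5° = 0.6822 / 0.4348 = 1.569

FS = 1.57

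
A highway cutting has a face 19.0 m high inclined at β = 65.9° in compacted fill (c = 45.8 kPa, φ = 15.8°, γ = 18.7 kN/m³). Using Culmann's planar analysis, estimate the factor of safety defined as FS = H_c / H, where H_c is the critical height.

H_c = (4c/γ) · sinβ cosφ / [1 − cos(β − φ)]
    = (4·45.8/18.7) · sin65.9°·cos15.8° / [1 − cos50.1°]
    = 9.797 · 0.8783 / 0.3586 = 24.00 m
FS = H_c / H = 24.00 / 19.0 = 1.263

FS = 1.26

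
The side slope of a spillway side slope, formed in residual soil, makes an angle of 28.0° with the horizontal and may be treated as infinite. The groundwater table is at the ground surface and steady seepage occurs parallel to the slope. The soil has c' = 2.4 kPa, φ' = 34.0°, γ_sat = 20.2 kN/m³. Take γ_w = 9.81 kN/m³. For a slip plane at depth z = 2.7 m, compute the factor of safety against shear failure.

FS = 0.76

With seepage parallel to the slope and the water table at the surface, the effective normal stress on the slip plane uses the buoyant unit weight γ' = γ_sat − γ_w while the driving shear stress uses γ_sat:
FS = [c' + γ' z cos²β tanφ'] / [γ_sat z sinβ cosβ]
γ' = 20.2 − 9.81 = 10.39 kN/m³
Numerator = 2.4 + 10.39·2.7·cos²28.0°·tan34.0° = 2.4 + 10.39·2.7·0.7796·0.6745 = 17.152 kPa
Denominator = 20.2·2.7·sin28.0°·cos28.0° = 20.2·2.7·0.4695·0.8829 = 22.608 kPa
FS = 17.152 / 22.608 = 0.759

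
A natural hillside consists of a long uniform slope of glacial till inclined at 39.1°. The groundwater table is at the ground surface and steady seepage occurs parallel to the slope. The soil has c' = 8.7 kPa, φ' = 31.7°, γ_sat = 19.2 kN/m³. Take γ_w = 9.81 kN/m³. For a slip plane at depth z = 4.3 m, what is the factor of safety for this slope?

With seepage parallel to the slope and the water table at the surface, the effective normal stress on the slip plane uses the buoyant unit weight γ' = γ_sat − γ_w while the driving shear stress uses γ_sat:
FS = [c' + γ' z cos²β tanφ'] / [γ_sat z sinβ cosβ]
γ' = 19.2 − 9.81 = 9.39 kN/m³
Numerator = 8.7 + 9.39·4.3·cos²39.1°·tan31.7° = 8.7 + 9.39·4.3·0.6022·0.6176 = 23.718 kPa
Denominator = 19.2·4.3·sin39.1°·cos39.1° = 19.2·4.3·0.6307·0.7760 = 40.408 kPa
FS = 23.718 / 40.408 = 0.587

FS = 0.59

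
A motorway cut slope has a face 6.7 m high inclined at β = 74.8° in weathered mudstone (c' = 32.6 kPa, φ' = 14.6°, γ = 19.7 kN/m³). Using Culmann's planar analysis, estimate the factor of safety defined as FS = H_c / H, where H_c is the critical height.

FS = 1.83

H_c = (4c'/γ) · sinβ cosφ' / [1 − cos(β − φ')]
    = (4·32.6/19.7) · sin74.8°·cos14.6° / [1 − cos60.2°]
    = 6.619 · 0.9339 / 0.5030 = 12.29 m
FS = H_c / H = 12.29 / 6.7 = 1.834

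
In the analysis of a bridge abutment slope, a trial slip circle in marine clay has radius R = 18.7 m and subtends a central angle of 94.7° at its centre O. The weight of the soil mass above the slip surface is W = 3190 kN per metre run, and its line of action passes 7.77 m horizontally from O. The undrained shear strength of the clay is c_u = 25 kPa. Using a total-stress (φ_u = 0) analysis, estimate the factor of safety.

FS = 0.58

Taking moments about the centre O, the resisting moment is provided by the undrained shear strength acting along the arc:
Arc length L_a = R·θ = 18.7·(94.7°·π/180) = 18.7·1.6528 = 30.91 m
M_R = c_u·L_a·R = 25·30.91·18.7 = 14449.4 kN·m/m
M_D = W·d = 3190·7.77 = 24786.3 kN·m/m
FS = M_R / M_D = 14449.4 / 24786.3 = 0.583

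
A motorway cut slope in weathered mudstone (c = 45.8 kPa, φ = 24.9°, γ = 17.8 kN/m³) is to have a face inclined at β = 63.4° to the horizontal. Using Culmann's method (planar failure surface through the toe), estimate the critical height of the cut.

Culmann's analysis gives the critical failure plane at α_cr = (β + φ)/2 = (63.4 + 24.9)/2 = 44.1°, and the critical height
H_c = (4c/γ) · sinβ cosφ / [1 − cos(β − φ)]
    = (4·45.8/17.8) · sin63.4°·cos24.9° / [1 − cos(38.5°)]
    = 10.292 · 0.8942·0.9070 / [1 − 0.7826]
    = 10.292 · 0.8110 / 0.2174
    = 38.40 m

H_c = 38.40 m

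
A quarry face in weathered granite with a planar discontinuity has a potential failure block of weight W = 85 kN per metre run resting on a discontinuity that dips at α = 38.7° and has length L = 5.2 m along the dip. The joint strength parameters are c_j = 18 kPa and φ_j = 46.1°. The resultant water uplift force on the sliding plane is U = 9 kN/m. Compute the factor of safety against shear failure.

Resolving the block weight along and normal to the plane and applying the Mohr–Coulomb strength on the joint:
N' = W cosα − U = 85·cos38.7° − 9 = 57.3 kN/m
Driving force T = W sinα = 85·sin38.7° = 53.1 kN/m
Resisting force R = c_j·L + N'·tanφ_j = 18·5.2 + 57.3·tan46.1° = 93.6 + 59.6 = 153.2 kN/m
FS = R / T = 153.2 / 53.1 = 2.882

FS = 2.88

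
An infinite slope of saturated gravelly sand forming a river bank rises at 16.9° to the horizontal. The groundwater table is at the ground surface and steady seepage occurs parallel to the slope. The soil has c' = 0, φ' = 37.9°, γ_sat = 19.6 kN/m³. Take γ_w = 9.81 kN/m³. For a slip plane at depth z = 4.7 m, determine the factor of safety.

With seepage parallel to the slope and the water table at the surface, the effective normal stress on the slip plane uses the buoyant unit weight γ' = γ_sat − γ_w while the driving shear stress uses γ_sat:
FS = [c' + γ' z cos²β tanφ'] / [γ_sat z sinβ cosβ]
(For c' = 0 this reduces to FS = (γ'/γ_sat)·tanφ'/tanβ.)
γ' = 19.6 − 9.81 = 9.79 kN/m³
Numerator = 0.0 + 9.79·4.7·cos²16.9°·tan37.9° = 0.0 + 9.79·4.7·0.9155·0.7785 = 32.793 kPa
Denominator = 19.6·4.7·sin16.9°·cos16.9° = 19.6·4.7·0.2907·0.9568 = 25.623 kPa
FS = 32.793 / 25.623 = 1.280

FS = 1.28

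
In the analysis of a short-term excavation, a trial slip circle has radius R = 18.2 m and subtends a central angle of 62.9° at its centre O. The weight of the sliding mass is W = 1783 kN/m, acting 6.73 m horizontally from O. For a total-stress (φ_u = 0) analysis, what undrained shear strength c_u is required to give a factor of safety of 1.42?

FS = c_u·L_a·R / (W·d), so c_u = FS·W·d / (L_a·R).
Arc length L_a = R·θ = 18.2·(62.9°·π/180) = 18.2·1.0978 = 19.98 m
c_u = 1.42·1783·6.73 / (19.98·18.2) = 17039.4 / 363.64 = 46.86 kPa

c_u = 46.9 kPa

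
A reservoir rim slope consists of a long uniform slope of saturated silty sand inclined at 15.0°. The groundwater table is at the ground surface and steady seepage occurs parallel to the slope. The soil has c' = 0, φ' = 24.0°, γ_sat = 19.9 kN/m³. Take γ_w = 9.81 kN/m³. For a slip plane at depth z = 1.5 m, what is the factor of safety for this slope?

With seepage parallel to the slope and the water table at the surface, the effective normal stress on the slip plane uses the buoyant unit weight γ' = γ_sat − γ_w while the driving shear stress uses γ_sat:
FS = [c' + γ' z cos²β tanφ'] / [γ_sat z sinβ cosβ]
(For c' = 0 this reduces to FS = (γ'/γ_sat)·tanφ'/tanβ.)
γ' = 19.9 − 9.81 = 10.09 kN/m³
Numerator = 0.0 + 10.09·1.5·cos²15.0°·tan24.0° = 0.0 + 10.09·1.5·0.9330·0.4452 = 6.287 kPa
Denominator = 19.9·1.5·sin15.0°·cos15.0° = 19.9·1.5·0.2588·0.9659 = 7.462 kPa
FS = 6.287 / 7.462 = 0.842

FS = 0.84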